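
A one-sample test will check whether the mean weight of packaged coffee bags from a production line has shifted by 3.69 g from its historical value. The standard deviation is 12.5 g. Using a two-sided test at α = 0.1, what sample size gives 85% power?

For a one-sample z-test, n = ((z_{α/2} + z_β)·σ/δ)².
z_{α/2} = 1.645 (two-sided α = 0.1); z_β = 1.036 (power 85% → β = 0.15).
n = (2.681 × 12.5 / 3.69)² = 82.48
Round up: n = 83.

83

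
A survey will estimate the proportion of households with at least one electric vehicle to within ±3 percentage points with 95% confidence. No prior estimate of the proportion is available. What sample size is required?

1068

For a proportion with margin E = 0.03 at 95% confidence, z = 1.960.
With no prior estimate, use p = 0.5, which maximizes p(1−p) at 0.25.
n = 0.25 × (z/E)² = 0.25 × (1.960/0.03)² = 1067.11
Round up: n = 1068.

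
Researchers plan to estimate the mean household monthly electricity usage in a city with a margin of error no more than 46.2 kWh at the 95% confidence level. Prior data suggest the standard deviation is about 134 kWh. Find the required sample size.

33

For a mean, the margin of error is E = z·σ/√n, so n = (zσ/E)².
At 95% confidence, z = 1.960.
n = (1.960 × 134 / 46.2)² = 32.32
Round up: n = 33.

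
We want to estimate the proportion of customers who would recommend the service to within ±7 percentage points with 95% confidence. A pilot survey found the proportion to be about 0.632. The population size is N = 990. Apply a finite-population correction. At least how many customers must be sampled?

For a proportion with margin E = 0.07 at 95% confidence, z = 1.960.
n = p̂(1−p̂)(z/E)² = 0.632 × 0.368 × (1.960/0.07)² = 182.34 — call this n₀.
Finite-population correction with N = 990: n = n₀ / (1 + (n₀−1)/N) = 182.34 / 1.183 = 154.13
Round up: n = 155.

155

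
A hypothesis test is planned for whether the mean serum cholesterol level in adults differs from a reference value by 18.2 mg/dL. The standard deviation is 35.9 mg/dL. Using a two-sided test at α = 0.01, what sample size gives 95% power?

For a one-sample z-test, n = ((z_{α/2} + z_β)·σ/δ)².
z_{α/2} = 2.576 (two-sided α = 0.01); z_β = 1.645 (power 95% → β = 0.05).
n = (4.221 × 35.9 / 18.2)² = 69.32
Round up: n = 70.

70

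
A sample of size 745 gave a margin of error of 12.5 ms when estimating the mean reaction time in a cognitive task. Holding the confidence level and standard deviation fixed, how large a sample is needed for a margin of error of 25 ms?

Margin of error scales as 1/√n, so n₂ = n₁·(E₁/E₂)².
n₂ = 745 × (12.5/25)² = 745 × 0.25 = 186.25
Round up: n₂ = 187.

n = 187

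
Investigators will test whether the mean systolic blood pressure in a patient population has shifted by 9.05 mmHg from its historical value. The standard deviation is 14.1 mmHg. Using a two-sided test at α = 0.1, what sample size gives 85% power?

For a one-sample z-test, n = ((z_{α/2} + z_β)·σ/δ)².
z_{α/2} = 1.645 (two-sided α = 0.1); z_β = 1.036 (power 85% → β = 0.15).
n = (2.681 × 14.1 / 9.05)² = 17.45
Round up: n = 18.

18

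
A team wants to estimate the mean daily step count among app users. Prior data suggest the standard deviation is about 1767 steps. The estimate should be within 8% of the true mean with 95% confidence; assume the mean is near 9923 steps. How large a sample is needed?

20

For a mean, the margin of error is E = z·σ/√n, so n = (zσ/E)².
At 95% confidence, z = 1.960.
E = 8% of 9923 = 793.8 steps.
n = (1.960 × 1767 / 793.8)² = 19.03
Round up: n = 20.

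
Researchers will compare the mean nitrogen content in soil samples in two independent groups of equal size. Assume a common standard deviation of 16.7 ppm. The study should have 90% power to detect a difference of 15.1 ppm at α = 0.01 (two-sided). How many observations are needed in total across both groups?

For two equal groups, n per group = 2·((z_{α/2} + z_β)·σ/δ)².
z_{α/2} = 2.576; z_β = 1.282 (power 90%).
n = 2 × (3.858 × 16.7 / 15.1)² = 2 × 18.21 = 36.42
Round up: n = 37 per group.
Total across both groups: 2 × 37 = 74.

74 total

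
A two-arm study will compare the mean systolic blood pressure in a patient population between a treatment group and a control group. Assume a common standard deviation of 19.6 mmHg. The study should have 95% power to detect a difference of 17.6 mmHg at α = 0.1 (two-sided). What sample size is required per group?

For two equal groups, n per group = 2·((z_{α/2} + z_β)·σ/δ)².
z_{α/2} = 1.645; z_β = 1.645 (power 95%).
n = 2 × (3.290 × 19.6 / 17.6)² = 2 × 13.42 = 26.84
Round up: n = 27 per group.

27 per group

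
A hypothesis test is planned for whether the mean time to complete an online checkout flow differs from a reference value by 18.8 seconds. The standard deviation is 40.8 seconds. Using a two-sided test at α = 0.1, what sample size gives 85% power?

For a one-sample z-test, n = ((z_{α/2} + z_β)·σ/δ)².
z_{α/2} = 1.645 (two-sided α = 0.1); z_β = 1.036 (power 85% → β = 0.15).
n = (2.681 × 40.8 / 18.8)² = 33.85
Round up: n = 34.

34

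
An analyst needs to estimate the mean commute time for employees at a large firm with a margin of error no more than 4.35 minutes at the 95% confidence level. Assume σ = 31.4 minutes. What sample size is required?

For a mean, the margin of error is E = z·σ/√n, so n = (zσ/E)².
At 95% confidence, z = 1.960.
n = (1.960 × 31.4 / 4.35)² = 200.17
Round up: n = 201.

201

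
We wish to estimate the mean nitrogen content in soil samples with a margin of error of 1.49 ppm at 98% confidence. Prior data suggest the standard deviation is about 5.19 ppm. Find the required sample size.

For a mean, the margin of error is E = z·σ/√n, so n = (zσ/E)².
At 98% confidence, z = 2.326.
n = (2.326 × 5.19 / 1.49)² = 65.64
Round up: n = 66.

66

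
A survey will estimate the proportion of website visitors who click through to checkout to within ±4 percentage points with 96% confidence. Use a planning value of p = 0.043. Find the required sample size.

For a proportion with margin E = 0.04 at 96% confidence, z = 2.054.
n = p̂(1−p̂)(z/E)² = 0.043 × 0.957 × (2.054/0.04)² = 108.51
Round up: n = 109.

109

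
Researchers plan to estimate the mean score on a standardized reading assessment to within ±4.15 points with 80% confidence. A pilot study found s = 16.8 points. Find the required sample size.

n = 27

For a mean, the margin of error is E = z·σ/√n, so n = (zσ/E)².
At 80% confidence, z = 1.282.
n = (1.282 × 16.8 / 4.15)² = 26.93
Round up: n = 27.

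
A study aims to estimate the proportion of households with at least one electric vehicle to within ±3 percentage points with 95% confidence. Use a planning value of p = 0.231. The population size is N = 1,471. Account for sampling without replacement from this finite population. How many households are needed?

501

For a proportion with margin E = 0.03 at 95% confidence, z = 1.960.
n = p̂(1−p̂)(z/E)² = 0.231 × 0.769 × (1.960/0.03)² = 758.24 — call this n₀.
Finite-population correction with N = 1,471: n = n₀ / (1 + (n₀−1)/N) = 758.24 / 1.515 = 500.49
Round up: n = 501.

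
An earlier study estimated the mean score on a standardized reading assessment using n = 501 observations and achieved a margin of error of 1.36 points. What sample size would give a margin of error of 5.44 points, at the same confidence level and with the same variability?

Margin of error scales as 1/√n, so n₂ = n₁·(E₁/E₂)².
n₂ = 501 × (1.36/5.44)² = 501 × 0.0625 = 31.31
Round up: n₂ = 32.

32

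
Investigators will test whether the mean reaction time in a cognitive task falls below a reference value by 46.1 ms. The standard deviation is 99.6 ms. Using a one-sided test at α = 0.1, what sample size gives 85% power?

For a one-sample z-test, n = ((z_α + z_β)·σ/δ)².
z_α = 1.282 (one-sided α = 0.1); z_β = 1.036 (power 85% → β = 0.15).
n = (2.318 × 99.6 / 46.1)² = 25.08
Round up: n = 26.

n = 26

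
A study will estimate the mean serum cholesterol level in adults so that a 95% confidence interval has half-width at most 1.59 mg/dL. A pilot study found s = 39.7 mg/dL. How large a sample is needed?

For a mean, the margin of error is E = z·σ/√n, so n = (zσ/E)².
At 95% confidence, z = 1.960.
n = (1.960 × 39.7 / 1.59)² = 2394.96
Round up: n = 2395.

2395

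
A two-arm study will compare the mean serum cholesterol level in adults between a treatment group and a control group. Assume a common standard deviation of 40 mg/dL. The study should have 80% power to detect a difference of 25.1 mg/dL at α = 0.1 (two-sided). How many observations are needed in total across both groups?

64 total

For two equal groups, n per group = 2·((z_{α/2} + z_β)·σ/δ)².
z_{α/2} = 1.645; z_β = 0.842 (power 80%).
n = 2 × (2.487 × 40 / 25.1)² = 2 × 15.71 = 31.42
Round up: n = 32 per group.
Total across both groups: 2 × 32 = 64.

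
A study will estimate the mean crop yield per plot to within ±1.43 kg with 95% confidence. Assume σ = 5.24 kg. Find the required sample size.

For a mean, the margin of error is E = z·σ/√n, so n = (zσ/E)².
At 95% confidence, z = 1.960.
n = (1.960 × 5.24 / 1.43)² = 51.58
Round up: n = 52.

52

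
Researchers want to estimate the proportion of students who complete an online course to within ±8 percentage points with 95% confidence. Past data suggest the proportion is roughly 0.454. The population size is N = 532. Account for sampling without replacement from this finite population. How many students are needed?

117

For a proportion with margin E = 0.08 at 95% confidence, z = 1.960.
n = p̂(1−p̂)(z/E)² = 0.454 × 0.546 × (1.960/0.08)² = 148.79 — call this n₀.
Finite-population correction with N = 532: n = n₀ / (1 + (n₀−1)/N) = 148.79 / 1.278 = 116.42
Round up: n = 117.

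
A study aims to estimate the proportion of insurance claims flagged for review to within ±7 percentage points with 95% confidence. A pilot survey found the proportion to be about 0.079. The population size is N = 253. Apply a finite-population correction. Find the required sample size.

For a proportion with margin E = 0.07 at 95% confidence, z = 1.960.
n = p̂(1−p̂)(z/E)² = 0.079 × 0.921 × (1.960/0.07)² = 57.04 — call this n₀.
Finite-population correction with N = 253: n = n₀ / (1 + (n₀−1)/N) = 57.04 / 1.222 = 46.68
Round up: n = 47.

n = 47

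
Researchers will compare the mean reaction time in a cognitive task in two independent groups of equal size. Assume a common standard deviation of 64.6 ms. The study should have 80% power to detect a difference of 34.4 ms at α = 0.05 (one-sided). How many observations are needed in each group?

44 per group

For two equal groups, n per group = 2·((z_α + z_β)·σ/δ)².
z_α = 1.645; z_β = 0.842 (power 80%).
n = 2 × (2.487 × 64.6 / 34.4)² = 2 × 21.81 = 43.62
Round up: n = 44 per group.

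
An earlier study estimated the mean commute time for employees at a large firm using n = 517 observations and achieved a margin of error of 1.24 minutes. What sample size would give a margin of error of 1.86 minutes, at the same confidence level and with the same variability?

Margin of error scales as 1/√n, so n₂ = n₁·(E₁/E₂)².
n₂ = 517 × (1.24/1.86)² = 517 × 0.4444 = 229.75
Round up: n₂ = 230.

230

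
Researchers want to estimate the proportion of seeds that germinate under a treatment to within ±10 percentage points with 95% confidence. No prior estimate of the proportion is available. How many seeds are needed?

n = 97

For a proportion with margin E = 0.1 at 95% confidence, z = 1.960.
With no prior estimate, use p = 0.5, which maximizes p(1−p) at 0.25.
n = 0.25 × (z/E)² = 0.25 × (1.960/0.1)² = 96.04
Round up: n = 97.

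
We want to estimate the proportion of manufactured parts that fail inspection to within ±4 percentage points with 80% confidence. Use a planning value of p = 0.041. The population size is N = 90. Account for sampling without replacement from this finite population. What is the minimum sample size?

For a proportion with margin E = 0.04 at 80% confidence, z = 1.282.
n = p̂(1−p̂)(z/E)² = 0.041 × 0.959 × (1.282/0.04)² = 40.39 — call this n₀.
Finite-population correction with N = 90: n = n₀ / (1 + (n₀−1)/N) = 40.39 / 1.438 = 28.09
Round up: n = 29.

n = 29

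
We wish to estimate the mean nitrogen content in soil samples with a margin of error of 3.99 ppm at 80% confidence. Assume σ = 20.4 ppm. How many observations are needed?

43

For a mean, the margin of error is E = z·σ/√n, so n = (zσ/E)².
At 80% confidence, z = 1.282.
n = (1.282 × 20.4 / 3.99)² = 42.96
Round up: n = 43.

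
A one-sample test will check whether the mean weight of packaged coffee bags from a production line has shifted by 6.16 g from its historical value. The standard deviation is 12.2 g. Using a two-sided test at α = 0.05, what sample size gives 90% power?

42

For a one-sample z-test, n = ((z_{α/2} + z_β)·σ/δ)².
z_{α/2} = 1.960 (two-sided α = 0.05); z_β = 1.282 (power 90% → β = 0.1).
n = (3.242 × 12.2 / 6.16)² = 41.23
Round up: n = 42.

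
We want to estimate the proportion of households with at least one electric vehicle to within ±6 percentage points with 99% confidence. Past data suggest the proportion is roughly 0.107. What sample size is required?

n = 177

For a proportion with margin E = 0.06 at 99% confidence, z = 2.576.
n = p̂(1−p̂)(z/E)² = 0.107 × 0.893 × (2.576/0.06)² = 176.13
Round up: n = 177.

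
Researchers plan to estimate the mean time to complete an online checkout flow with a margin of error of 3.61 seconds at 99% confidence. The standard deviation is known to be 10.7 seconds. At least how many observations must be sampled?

For a mean, the margin of error is E = z·σ/√n, so n = (zσ/E)².
At 99% confidence, z = 2.576.
n = (2.576 × 10.7 / 3.61)² = 58.30
Round up: n = 59.

59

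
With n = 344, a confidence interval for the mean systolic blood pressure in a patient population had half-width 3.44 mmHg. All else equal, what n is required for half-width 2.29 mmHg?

777

Margin of error scales as 1/√n, so n₂ = n₁·(E₁/E₂)².
n₂ = 344 × (3.44/2.29)² = 344 × 2.257 = 776.41
Round up: n₂ = 777.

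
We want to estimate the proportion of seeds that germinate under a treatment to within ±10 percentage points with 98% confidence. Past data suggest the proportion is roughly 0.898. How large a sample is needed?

For a proportion with margin E = 0.1 at 98% confidence, z = 2.326.
n = p̂(1−p̂)(z/E)² = 0.898 × 0.102 × (2.326/0.1)² = 49.56
Round up: n = 50.

50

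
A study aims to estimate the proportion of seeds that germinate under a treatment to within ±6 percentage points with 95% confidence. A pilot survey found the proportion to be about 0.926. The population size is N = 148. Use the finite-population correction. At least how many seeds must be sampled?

For a proportion with margin E = 0.06 at 95% confidence, z = 1.960.
n = p̂(1−p̂)(z/E)² = 0.926 × 0.074 × (1.960/0.06)² = 73.12 — call this n₀.
Finite-population correction with N = 148: n = n₀ / (1 + (n₀−1)/N) = 73.12 / 1.487 = 49.17
Round up: n = 50.

50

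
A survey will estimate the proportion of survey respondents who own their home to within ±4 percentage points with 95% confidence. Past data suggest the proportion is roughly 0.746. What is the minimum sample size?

455

For a proportion with margin E = 0.04 at 95% confidence, z = 1.960.
n = p̂(1−p̂)(z/E)² = 0.746 × 0.254 × (1.960/0.04)² = 454.95
Round up: n = 455.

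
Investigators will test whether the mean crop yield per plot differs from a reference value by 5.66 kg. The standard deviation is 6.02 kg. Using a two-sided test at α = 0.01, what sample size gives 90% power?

For a one-sample z-test, n = ((z_{α/2} + z_β)·σ/δ)².
z_{α/2} = 2.576 (two-sided α = 0.01); z_β = 1.282 (power 90% → β = 0.1).
n = (3.858 × 6.02 / 5.66)² = 16.84
Round up: n = 17.

n = 17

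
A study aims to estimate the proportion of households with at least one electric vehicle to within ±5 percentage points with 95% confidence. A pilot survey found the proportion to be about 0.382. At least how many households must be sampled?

n = 363

For a proportion with margin E = 0.05 at 95% confidence, z = 1.960.
n = p̂(1−p̂)(z/E)² = 0.382 × 0.618 × (1.960/0.05)² = 362.76
Round up: n = 363.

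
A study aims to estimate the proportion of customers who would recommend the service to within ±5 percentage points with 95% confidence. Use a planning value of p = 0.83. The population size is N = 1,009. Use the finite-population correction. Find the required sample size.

For a proportion with margin E = 0.05 at 95% confidence, z = 1.960.
n = p̂(1−p̂)(z/E)² = 0.83 × 0.17 × (1.960/0.05)² = 216.82 — call this n₀.
Finite-population correction with N = 1,009: n = n₀ / (1 + (n₀−1)/N) = 216.82 / 1.214 = 178.60
Round up: n = 179.

179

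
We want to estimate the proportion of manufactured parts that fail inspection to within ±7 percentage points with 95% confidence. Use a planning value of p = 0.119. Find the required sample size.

83

For a proportion with margin E = 0.07 at 95% confidence, z = 1.960.
n = p̂(1−p̂)(z/E)² = 0.119 × 0.881 × (1.960/0.07)² = 82.19
Round up: n = 83.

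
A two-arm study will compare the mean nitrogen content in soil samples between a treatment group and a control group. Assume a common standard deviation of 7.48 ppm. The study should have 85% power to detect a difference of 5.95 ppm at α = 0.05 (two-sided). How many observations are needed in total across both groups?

58 total

For two equal groups, n per group = 2·((z_{α/2} + z_β)·σ/δ)².
z_{α/2} = 1.960; z_β = 1.036 (power 85%).
n = 2 × (2.996 × 7.48 / 5.95)² = 2 × 14.19 = 28.38
Round up: n = 29 per group.
Total across both groups: 2 × 29 = 58.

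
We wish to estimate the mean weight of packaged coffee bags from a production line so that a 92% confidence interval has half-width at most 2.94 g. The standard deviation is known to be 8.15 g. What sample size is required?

For a mean, the margin of error is E = z·σ/√n, so n = (zσ/E)².
At 92% confidence, z = 1.751.
n = (1.751 × 8.15 / 2.94)² = 23.56
Round up: n = 24.

24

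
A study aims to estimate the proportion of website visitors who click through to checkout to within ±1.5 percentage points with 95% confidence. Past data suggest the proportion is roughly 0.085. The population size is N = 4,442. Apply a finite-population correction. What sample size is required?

n = 1023

For a proportion with margin E = 0.015 at 95% confidence, z = 1.960.
n = p̂(1−p̂)(z/E)² = 0.085 × 0.915 × (1.960/0.015)² = 1327.91 — call this n₀.
Finite-population correction with N = 4,442: n = n₀ / (1 + (n₀−1)/N) = 1327.91 / 1.299 = 1022.26
Round up: n = 1023.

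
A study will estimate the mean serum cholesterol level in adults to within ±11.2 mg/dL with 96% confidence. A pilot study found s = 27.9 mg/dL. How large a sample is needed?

For a mean, the margin of error is E = z·σ/√n, so n = (zσ/E)².
At 96% confidence, z = 2.054.
n = (2.054 × 27.9 / 11.2)² = 26.18
Round up: n = 27.

n = 27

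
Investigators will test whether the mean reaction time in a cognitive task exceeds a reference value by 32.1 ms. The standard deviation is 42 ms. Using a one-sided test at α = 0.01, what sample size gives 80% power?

18

For a one-sample z-test, n = ((z_α + z_β)·σ/δ)².
z_α = 2.326 (one-sided α = 0.01); z_β = 0.842 (power 80% → β = 0.2).
n = (3.168 × 42 / 32.1)² = 17.18
Round up: n = 18.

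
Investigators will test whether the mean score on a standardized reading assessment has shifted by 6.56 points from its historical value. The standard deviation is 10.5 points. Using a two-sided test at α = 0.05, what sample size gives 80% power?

n = 21

For a one-sample z-test, n = ((z_{α/2} + z_β)·σ/δ)².
z_{α/2} = 1.960 (two-sided α = 0.05); z_β = 0.842 (power 80% → β = 0.2).
n = (2.802 × 10.5 / 6.56)² = 20.11
Round up: n = 21.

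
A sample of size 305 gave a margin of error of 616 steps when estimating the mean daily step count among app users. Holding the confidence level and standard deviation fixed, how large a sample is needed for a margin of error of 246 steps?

n = 1913

Margin of error scales as 1/√n, so n₂ = n₁·(E₁/E₂)².
n₂ = 305 × (616/246)² = 305 × 6.27 = 1912.35
Round up: n₂ = 1913.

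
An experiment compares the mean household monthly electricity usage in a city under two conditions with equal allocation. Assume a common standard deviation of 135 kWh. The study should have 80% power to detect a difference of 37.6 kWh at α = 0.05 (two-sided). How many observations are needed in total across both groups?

406 total

For two equal groups, n per group = 2·((z_{α/2} + z_β)·σ/δ)².
z_{α/2} = 1.960; z_β = 0.842 (power 80%).
n = 2 × (2.802 × 135 / 37.6)² = 2 × 101.21 = 202.42
Round up: n = 203 per group.
Total across both groups: 2 × 203 = 406.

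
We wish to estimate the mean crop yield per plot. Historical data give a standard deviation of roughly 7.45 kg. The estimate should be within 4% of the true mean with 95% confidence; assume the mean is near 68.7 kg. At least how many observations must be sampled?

29

For a mean, the margin of error is E = z·σ/√n, so n = (zσ/E)².
At 95% confidence, z = 1.960.
E = 4% of 68.7 = 2.748 kg.
n = (1.960 × 7.45 / 2.748)² = 28.24
Round up: n = 29.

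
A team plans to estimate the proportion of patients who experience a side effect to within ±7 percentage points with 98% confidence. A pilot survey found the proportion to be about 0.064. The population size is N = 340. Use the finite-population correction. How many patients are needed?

n = 56

For a proportion with margin E = 0.07 at 98% confidence, z = 2.326.
n = p̂(1−p̂)(z/E)² = 0.064 × 0.936 × (2.326/0.07)² = 66.14 — call this n₀.
Finite-population correction with N = 340: n = n₀ / (1 + (n₀−1)/N) = 66.14 / 1.192 = 55.49
Round up: n = 56.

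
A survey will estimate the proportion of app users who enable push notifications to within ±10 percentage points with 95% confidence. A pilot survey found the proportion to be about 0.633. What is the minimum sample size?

For a proportion with margin E = 0.1 at 95% confidence, z = 1.960.
n = p̂(1−p̂)(z/E)² = 0.633 × 0.367 × (1.960/0.1)² = 89.24
Round up: n = 90.

90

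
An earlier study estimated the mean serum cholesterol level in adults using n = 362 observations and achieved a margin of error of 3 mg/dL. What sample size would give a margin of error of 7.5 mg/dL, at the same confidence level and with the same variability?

Margin of error scales as 1/√n, so n₂ = n₁·(E₁/E₂)².
n₂ = 362 × (3/7.5)² = 362 × 0.16 = 57.92
Round up: n₂ = 58.

n = 58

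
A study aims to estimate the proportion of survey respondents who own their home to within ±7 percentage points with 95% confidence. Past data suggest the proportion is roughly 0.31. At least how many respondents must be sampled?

For a proportion with margin E = 0.07 at 95% confidence, z = 1.960.
n = p̂(1−p̂)(z/E)² = 0.31 × 0.69 × (1.960/0.07)² = 167.70
Round up: n = 168.

168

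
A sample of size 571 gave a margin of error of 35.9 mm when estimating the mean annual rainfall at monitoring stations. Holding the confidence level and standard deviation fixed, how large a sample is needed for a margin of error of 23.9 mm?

Margin of error scales as 1/√n, so n₂ = n₁·(E₁/E₂)².
n₂ = 571 × (35.9/23.9)² = 571 × 2.256 = 1288.18
Round up: n₂ = 1289.

1289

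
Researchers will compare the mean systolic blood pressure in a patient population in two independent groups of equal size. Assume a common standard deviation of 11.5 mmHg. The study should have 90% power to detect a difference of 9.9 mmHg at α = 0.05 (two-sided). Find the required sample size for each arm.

29 per group

For two equal groups, n per group = 2·((z_{α/2} + z_β)·σ/δ)².
z_{α/2} = 1.960; z_β = 1.282 (power 90%).
n = 2 × (3.242 × 11.5 / 9.9)² = 2 × 14.18 = 28.36
Round up: n = 29 per group.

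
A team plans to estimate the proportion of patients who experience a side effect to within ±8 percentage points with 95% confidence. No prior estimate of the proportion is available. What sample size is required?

151

For a proportion with margin E = 0.08 at 95% confidence, z = 1.960.
With no prior estimate, use p = 0.5, which maximizes p(1−p) at 0.25.
n = 0.25 × (z/E)² = 0.25 × (1.960/0.08)² = 150.06
Round up: n = 151.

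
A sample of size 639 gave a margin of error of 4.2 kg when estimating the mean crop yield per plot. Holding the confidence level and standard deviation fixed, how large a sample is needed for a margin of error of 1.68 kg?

n = 3994

Margin of error scales as 1/√n, so n₂ = n₁·(E₁/E₂)².
n₂ = 639 × (4.2/1.68)² = 639 × 6.25 = 3993.75
Round up: n₂ = 3994.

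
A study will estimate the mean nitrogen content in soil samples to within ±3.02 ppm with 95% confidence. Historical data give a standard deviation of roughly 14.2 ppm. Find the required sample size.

85

For a mean, the margin of error is E = z·σ/√n, so n = (zσ/E)².
At 95% confidence, z = 1.960.
n = (1.960 × 14.2 / 3.02)² = 84.93
Round up: n = 85.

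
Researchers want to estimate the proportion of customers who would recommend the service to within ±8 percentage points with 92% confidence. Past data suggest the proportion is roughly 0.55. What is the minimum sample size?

119

For a proportion with margin E = 0.08 at 92% confidence, z = 1.751.
n = p̂(1−p̂)(z/E)² = 0.55 × 0.45 × (1.751/0.08)² = 118.57
Round up: n = 119.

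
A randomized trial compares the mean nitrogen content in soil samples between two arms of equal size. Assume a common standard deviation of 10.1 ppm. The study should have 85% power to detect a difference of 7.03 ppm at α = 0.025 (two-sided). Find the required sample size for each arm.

45 per group

For two equal groups, n per group = 2·((z_{α/2} + z_β)·σ/δ)².
z_{α/2} = 2.241; z_β = 1.036 (power 85%).
n = 2 × (3.277 × 10.1 / 7.03)² = 2 × 22.17 = 44.34
Round up: n = 45 per group.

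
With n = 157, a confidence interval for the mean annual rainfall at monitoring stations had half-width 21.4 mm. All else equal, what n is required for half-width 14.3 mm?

352

Margin of error scales as 1/√n, so n₂ = n₁·(E₁/E₂)².
n₂ = 157 × (21.4/14.3)² = 157 × 2.24 = 351.68
Round up: n₂ = 352.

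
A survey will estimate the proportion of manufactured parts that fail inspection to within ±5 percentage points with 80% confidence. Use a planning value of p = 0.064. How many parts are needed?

40

For a proportion with margin E = 0.05 at 80% confidence, z = 1.282.
n = p̂(1−p̂)(z/E)² = 0.064 × 0.936 × (1.282/0.05)² = 39.38
Round up: n = 40.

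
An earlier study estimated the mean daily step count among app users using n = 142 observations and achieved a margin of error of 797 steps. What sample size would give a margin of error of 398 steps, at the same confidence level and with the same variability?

n = 570

Margin of error scales as 1/√n, so n₂ = n₁·(E₁/E₂)².
n₂ = 142 × (797/398)² = 142 × 4.01 = 569.42
Round up: n₂ = 570.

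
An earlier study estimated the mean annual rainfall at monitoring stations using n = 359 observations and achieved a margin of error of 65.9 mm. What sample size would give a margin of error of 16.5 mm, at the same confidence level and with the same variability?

5727

Margin of error scales as 1/√n, so n₂ = n₁·(E₁/E₂)².
n₂ = 359 × (65.9/16.5)² = 359 × 15.95 = 5726.05
Round up: n₂ = 5727.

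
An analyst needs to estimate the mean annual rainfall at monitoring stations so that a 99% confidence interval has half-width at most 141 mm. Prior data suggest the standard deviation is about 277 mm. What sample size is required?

26

For a mean, the margin of error is E = z·σ/√n, so n = (zσ/E)².
At 99% confidence, z = 2.576.
n = (2.576 × 277 / 141)² = 25.61
Round up: n = 26.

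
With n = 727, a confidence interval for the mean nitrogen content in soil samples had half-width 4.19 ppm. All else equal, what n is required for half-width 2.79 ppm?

1640

Margin of error scales as 1/√n, so n₂ = n₁·(E₁/E₂)².
n₂ = 727 × (4.19/2.79)² = 727 × 2.255 = 1639.38
Round up: n₂ = 1640.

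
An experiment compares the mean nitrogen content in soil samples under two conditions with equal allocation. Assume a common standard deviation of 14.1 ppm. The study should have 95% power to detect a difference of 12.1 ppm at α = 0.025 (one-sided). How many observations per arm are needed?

36 per group

For two equal groups, n per group = 2·((z_α + z_β)·σ/δ)².
z_α = 1.960; z_β = 1.645 (power 95%).
n = 2 × (3.605 × 14.1 / 12.1)² = 2 × 17.65 = 35.30
Round up: n = 36 per group.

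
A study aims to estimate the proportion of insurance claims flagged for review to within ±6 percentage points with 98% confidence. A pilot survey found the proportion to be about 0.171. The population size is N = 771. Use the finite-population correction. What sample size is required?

For a proportion with margin E = 0.06 at 98% confidence, z = 2.326.
n = p̂(1−p̂)(z/E)² = 0.171 × 0.829 × (2.326/0.06)² = 213.04 — call this n₀.
Finite-population correction with N = 771: n = n₀ / (1 + (n₀−1)/N) = 213.04 / 1.275 = 167.09
Round up: n = 168.

n = 168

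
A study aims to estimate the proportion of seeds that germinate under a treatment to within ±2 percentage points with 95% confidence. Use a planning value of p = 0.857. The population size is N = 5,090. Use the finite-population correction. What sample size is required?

957

For a proportion with margin E = 0.02 at 95% confidence, z = 1.960.
n = p̂(1−p̂)(z/E)² = 0.857 × 0.143 × (1.960/0.02)² = 1176.98 — call this n₀.
Finite-population correction with N = 5,090: n = n₀ / (1 + (n₀−1)/N) = 1176.98 / 1.231 = 956.12
Round up: n = 957.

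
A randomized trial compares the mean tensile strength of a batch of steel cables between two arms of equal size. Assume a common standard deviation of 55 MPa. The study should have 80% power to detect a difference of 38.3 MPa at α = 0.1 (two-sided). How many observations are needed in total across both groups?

For two equal groups, n per group = 2·((z_{α/2} + z_β)·σ/δ)².
z_{α/2} = 1.645; z_β = 0.842 (power 80%).
n = 2 × (2.487 × 55 / 38.3)² = 2 × 12.75 = 25.50
Round up: n = 26 per group.
Total across both groups: 2 × 26 = 52.

52 total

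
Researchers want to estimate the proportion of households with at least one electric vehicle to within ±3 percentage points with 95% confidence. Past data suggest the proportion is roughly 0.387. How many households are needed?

For a proportion with margin E = 0.03 at 95% confidence, z = 1.960.
n = p̂(1−p̂)(z/E)² = 0.387 × 0.613 × (1.960/0.03)² = 1012.61
Round up: n = 1013.

1013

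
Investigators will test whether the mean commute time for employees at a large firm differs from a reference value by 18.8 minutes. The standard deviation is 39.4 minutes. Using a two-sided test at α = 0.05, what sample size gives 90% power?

n = 47

For a one-sample z-test, n = ((z_{α/2} + z_β)·σ/δ)².
z_{α/2} = 1.960 (two-sided α = 0.05); z_β = 1.282 (power 90% → β = 0.1).
n = (3.242 × 39.4 / 18.8)² = 46.16
Round up: n = 47.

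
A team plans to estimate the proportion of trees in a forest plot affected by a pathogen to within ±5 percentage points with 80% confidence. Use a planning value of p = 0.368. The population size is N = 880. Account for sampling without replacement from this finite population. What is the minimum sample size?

For a proportion with margin E = 0.05 at 80% confidence, z = 1.282.
n = p̂(1−p̂)(z/E)² = 0.368 × 0.632 × (1.282/0.05)² = 152.90 — call this n₀.
Finite-population correction with N = 880: n = n₀ / (1 + (n₀−1)/N) = 152.90 / 1.173 = 130.35
Round up: n = 131.

131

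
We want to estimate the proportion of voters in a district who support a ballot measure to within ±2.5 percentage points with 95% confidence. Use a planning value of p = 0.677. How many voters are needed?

1345

For a proportion with margin E = 0.025 at 95% confidence, z = 1.960.
n = p̂(1−p̂)(z/E)² = 0.677 × 0.323 × (1.960/0.025)² = 1344.07
Round up: n = 1345.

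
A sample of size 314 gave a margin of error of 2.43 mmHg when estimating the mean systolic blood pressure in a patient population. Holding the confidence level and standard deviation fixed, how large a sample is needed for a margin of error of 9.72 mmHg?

Margin of error scales as 1/√n, so n₂ = n₁·(E₁/E₂)².
n₂ = 314 × (2.43/9.72)² = 314 × 0.0625 = 19.62
Round up: n₂ = 20.

20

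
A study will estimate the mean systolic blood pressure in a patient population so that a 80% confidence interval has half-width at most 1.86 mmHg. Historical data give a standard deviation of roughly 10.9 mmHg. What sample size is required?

57

For a mean, the margin of error is E = z·σ/√n, so n = (zσ/E)².
At 80% confidence, z = 1.282.
n = (1.282 × 10.9 / 1.86)² = 56.44
Round up: n = 57.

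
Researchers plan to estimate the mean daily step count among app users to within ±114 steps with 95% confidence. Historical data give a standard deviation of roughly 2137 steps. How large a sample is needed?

1350

For a mean, the margin of error is E = z·σ/√n, so n = (zσ/E)².
At 95% confidence, z = 1.960.
n = (1.960 × 2137 / 114)² = 1349.93
Round up: n = 1350.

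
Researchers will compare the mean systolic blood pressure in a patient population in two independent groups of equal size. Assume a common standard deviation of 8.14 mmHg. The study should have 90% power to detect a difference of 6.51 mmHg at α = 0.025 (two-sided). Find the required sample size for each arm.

39 per group

For two equal groups, n per group = 2·((z_{α/2} + z_β)·σ/δ)².
z_{α/2} = 2.241; z_β = 1.282 (power 90%).
n = 2 × (3.523 × 8.14 / 6.51)² = 2 × 19.40 = 38.80
Round up: n = 39 per group.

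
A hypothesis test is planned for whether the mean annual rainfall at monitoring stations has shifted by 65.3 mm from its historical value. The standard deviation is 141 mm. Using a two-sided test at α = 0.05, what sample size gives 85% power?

42

For a one-sample z-test, n = ((z_{α/2} + z_β)·σ/δ)².
z_{α/2} = 1.960 (two-sided α = 0.05); z_β = 1.036 (power 85% → β = 0.15).
n = (2.996 × 141 / 65.3)² = 41.85
Round up: n = 42.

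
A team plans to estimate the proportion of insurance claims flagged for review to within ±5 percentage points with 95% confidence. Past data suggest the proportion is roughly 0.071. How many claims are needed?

102

For a proportion with margin E = 0.05 at 95% confidence, z = 1.960.
n = p̂(1−p̂)(z/E)² = 0.071 × 0.929 × (1.960/0.05)² = 101.36
Round up: n = 102.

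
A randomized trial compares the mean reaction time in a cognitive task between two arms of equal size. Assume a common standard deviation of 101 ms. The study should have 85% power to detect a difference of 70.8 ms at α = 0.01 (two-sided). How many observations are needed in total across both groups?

For two equal groups, n per group = 2·((z_{α/2} + z_β)·σ/δ)².
z_{α/2} = 2.576; z_β = 1.036 (power 85%).
n = 2 × (3.612 × 101 / 70.8)² = 2 × 26.55 = 53.10
Round up: n = 54 per group.
Total across both groups: 2 × 54 = 108.

108 total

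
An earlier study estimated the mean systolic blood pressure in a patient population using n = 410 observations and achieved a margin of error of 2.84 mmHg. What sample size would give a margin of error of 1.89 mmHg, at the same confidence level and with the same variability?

Margin of error scales as 1/√n, so n₂ = n₁·(E₁/E₂)².
n₂ = 410 × (2.84/1.89)² = 410 × 2.258 = 925.78
Round up: n₂ = 926.

n = 926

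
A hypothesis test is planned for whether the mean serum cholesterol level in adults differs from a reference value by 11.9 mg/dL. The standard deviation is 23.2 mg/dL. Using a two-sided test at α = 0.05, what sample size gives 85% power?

For a one-sample z-test, n = ((z_{α/2} + z_β)·σ/δ)².
z_{α/2} = 1.960 (two-sided α = 0.05); z_β = 1.036 (power 85% → β = 0.15).
n = (2.996 × 23.2 / 11.9)² = 34.12
Round up: n = 35.

n = 35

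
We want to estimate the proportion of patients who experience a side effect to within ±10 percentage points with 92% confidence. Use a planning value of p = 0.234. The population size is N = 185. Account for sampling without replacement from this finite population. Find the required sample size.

For a proportion with margin E = 0.1 at 92% confidence, z = 1.751.
n = p̂(1−p̂)(z/E)² = 0.234 × 0.766 × (1.751/0.1)² = 54.96 — call this n₀.
Finite-population correction with N = 185: n = n₀ / (1 + (n₀−1)/N) = 54.96 / 1.292 = 42.54
Round up: n = 43.

n = 43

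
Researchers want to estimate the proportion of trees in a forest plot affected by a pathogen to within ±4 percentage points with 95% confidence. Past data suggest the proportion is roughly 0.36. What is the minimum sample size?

554

For a proportion with margin E = 0.04 at 95% confidence, z = 1.960.
n = p̂(1−p̂)(z/E)² = 0.36 × 0.64 × (1.960/0.04)² = 553.19
Round up: n = 554.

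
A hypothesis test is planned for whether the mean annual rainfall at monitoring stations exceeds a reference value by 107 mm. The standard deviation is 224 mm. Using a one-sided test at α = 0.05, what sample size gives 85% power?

For a one-sample z-test, n = ((z_α + z_β)·σ/δ)².
z_α = 1.645 (one-sided α = 0.05); z_β = 1.036 (power 85% → β = 0.15).
n = (2.681 × 224 / 107)² = 31.50
Round up: n = 32.

n = 32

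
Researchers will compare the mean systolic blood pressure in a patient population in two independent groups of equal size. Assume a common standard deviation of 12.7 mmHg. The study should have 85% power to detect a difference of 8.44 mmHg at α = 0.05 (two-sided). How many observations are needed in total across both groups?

For two equal groups, n per group = 2·((z_{α/2} + z_β)·σ/δ)².
z_{α/2} = 1.960; z_β = 1.036 (power 85%).
n = 2 × (2.996 × 12.7 / 8.44)² = 2 × 20.32 = 40.64
Round up: n = 41 per group.
Total across both groups: 2 × 41 = 82.

82 total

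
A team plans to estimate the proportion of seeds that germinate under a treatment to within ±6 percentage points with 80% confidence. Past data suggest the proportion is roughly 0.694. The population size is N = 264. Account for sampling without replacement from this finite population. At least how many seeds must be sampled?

For a proportion with margin E = 0.06 at 80% confidence, z = 1.282.
n = p̂(1−p̂)(z/E)² = 0.694 × 0.306 × (1.282/0.06)² = 96.95 — call this n₀.
Finite-population correction with N = 264: n = n₀ / (1 + (n₀−1)/N) = 96.95 / 1.363 = 71.13
Round up: n = 72.

72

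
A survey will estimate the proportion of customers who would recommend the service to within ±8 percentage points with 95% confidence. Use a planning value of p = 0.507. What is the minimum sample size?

For a proportion with margin E = 0.08 at 95% confidence, z = 1.960.
n = p̂(1−p̂)(z/E)² = 0.507 × 0.493 × (1.960/0.08)² = 150.03
Round up: n = 151.

151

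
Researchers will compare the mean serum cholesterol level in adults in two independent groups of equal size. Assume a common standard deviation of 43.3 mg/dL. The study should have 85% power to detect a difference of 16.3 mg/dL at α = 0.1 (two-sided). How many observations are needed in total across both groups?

204 total

For two equal groups, n per group = 2·((z_{α/2} + z_β)·σ/δ)².
z_{α/2} = 1.645; z_β = 1.036 (power 85%).
n = 2 × (2.681 × 43.3 / 16.3)² = 2 × 50.72 = 101.44
Round up: n = 102 per group.
Total across both groups: 2 × 102 = 204.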